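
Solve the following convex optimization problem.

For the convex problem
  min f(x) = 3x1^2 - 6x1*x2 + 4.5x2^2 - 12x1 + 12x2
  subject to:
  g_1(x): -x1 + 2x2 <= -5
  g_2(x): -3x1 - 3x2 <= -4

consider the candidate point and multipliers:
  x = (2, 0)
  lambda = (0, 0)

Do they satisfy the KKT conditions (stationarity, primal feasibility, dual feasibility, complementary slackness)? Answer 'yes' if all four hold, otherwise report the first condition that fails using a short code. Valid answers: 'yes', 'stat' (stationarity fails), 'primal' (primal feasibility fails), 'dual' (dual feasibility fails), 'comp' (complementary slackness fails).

Gradient of f: grad f(x) = Q x + c = (0, 0)
Constraint values g_i(x) = a_i^T x - b_i:
  g_1((2, 0)) = 3
  g_2((2, 0)) = -2
Stationarity residual: grad f(x) + sum_i lambda_i a_i = (0, 0)
  -> stationarity OK
Primal feasibility (all g_i <= 0): FAILS
Dual feasibility (all lambda_i >= 0): OK
Complementary slackness (lambda_i * g_i(x) = 0 for all i): OK

Verdict: the first failing condition is primal_feasibility -> primal.

primal


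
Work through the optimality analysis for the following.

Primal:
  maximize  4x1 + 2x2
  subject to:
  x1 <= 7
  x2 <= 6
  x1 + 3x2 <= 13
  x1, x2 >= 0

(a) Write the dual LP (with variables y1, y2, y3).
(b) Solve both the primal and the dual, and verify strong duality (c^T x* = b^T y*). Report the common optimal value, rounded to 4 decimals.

The standard primal-dual pair for 'max c^T x s.t. A x <= b, x >= 0' is:
  Dual:  min b^T y  s.t.  A^T y >= c,  y >= 0.

So the dual LP is:
  minimize  7y1 + 6y2 + 13y3
  subject to:
    y1 + y3 >= 4
    y2 + 3y3 >= 2
    y1, y2, y3 >= 0

Solving the primal: x* = (7, 2).
  primal value c^T x* = 32.
Solving the dual: y* = (3.3333, 0, 0.6667).
  dual value b^T y* = 32.
Strong duality: c^T x* = b^T y*. Confirmed.

32


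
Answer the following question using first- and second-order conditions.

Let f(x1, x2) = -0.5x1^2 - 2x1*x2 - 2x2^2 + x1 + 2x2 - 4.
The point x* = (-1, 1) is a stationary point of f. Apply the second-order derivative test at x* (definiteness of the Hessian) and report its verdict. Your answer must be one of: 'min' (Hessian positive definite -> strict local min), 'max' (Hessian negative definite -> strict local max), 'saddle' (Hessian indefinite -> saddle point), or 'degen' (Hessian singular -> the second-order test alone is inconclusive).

Compute the Hessian H = grad^2 f:
  H = [[-1, -2], [-2, -4]]
Verify stationarity: grad f(x*) = H x* + g = (0, 0).
Eigenvalues of H: -5, 0.
H has a zero eigenvalue (singular; negative semidefinite but not definite), so H is neither positive definite, negative definite, nor indefinite. The second-order test alone is inconclusive -> degen.
(Indeed, f is constant along the null direction of H through x*, so x* is not a strict local extremum.)

degen


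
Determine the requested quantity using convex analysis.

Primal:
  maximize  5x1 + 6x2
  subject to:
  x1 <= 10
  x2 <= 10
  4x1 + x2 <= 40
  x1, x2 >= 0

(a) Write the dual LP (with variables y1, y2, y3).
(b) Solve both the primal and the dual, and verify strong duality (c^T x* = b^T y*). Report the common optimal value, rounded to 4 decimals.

The standard primal-dual pair for 'max c^T x s.t. A x <= b, x >= 0' is:
  Dual:  min b^T y  s.t.  A^T y >= c,  y >= 0.

So the dual LP is:
  minimize  10y1 + 10y2 + 40y3
  subject to:
    y1 + 4y3 >= 5
    y2 + y3 >= 6
    y1, y2, y3 >= 0

Solving the primal: x* = (7.5, 10).
  primal value c^T x* = 97.5.
Solving the dual: y* = (0, 4.75, 1.25).
  dual value b^T y* = 97.5.
Strong duality: c^T x* = b^T y*. Confirmed.

97.5


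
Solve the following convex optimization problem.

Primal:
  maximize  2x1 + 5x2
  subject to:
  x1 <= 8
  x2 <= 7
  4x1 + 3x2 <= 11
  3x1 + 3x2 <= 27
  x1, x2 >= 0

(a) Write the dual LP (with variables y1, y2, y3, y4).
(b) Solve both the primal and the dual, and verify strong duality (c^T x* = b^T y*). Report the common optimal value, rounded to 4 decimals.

The standard primal-dual pair for 'max c^T x s.t. A x <= b, x >= 0' is:
  Dual:  min b^T y  s.t.  A^T y >= c,  y >= 0.

So the dual LP is:
  minimize  8y1 + 7y2 + 11y3 + 27y4
  subject to:
    y1 + 4y3 + 3y4 >= 2
    y2 + 3y3 + 3y4 >= 5
    y1, y2, y3, y4 >= 0

Solving the primal: x* = (0, 3.6667).
  primal value c^T x* = 18.3333.
Solving the dual: y* = (0, 0, 1.6667, 0).
  dual value b^T y* = 18.3333.
Strong duality: c^T x* = b^T y*. Confirmed.

18.3333


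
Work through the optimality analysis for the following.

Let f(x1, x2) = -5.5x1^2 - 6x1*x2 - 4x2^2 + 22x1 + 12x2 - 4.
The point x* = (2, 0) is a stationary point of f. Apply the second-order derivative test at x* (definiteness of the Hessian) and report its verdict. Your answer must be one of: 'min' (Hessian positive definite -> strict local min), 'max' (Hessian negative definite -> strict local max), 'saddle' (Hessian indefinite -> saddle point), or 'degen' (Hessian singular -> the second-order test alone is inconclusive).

Compute the Hessian H = grad^2 f:
  H = [[-11, -6], [-6, -8]]
Verify stationarity: grad f(x*) = H x* + g = (0, 0).
Eigenvalues of H: -15.6847, -3.3153.
Both eigenvalues < 0, so H is negative definite -> x* is a strict local max.

max


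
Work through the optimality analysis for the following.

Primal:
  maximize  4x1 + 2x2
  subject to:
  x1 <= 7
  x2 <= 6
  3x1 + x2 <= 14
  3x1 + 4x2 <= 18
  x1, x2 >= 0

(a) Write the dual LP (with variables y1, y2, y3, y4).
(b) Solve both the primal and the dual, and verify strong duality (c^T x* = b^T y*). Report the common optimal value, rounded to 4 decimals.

The standard primal-dual pair for 'max c^T x s.t. A x <= b, x >= 0' is:
  Dual:  min b^T y  s.t.  A^T y >= c,  y >= 0.

So the dual LP is:
  minimize  7y1 + 6y2 + 14y3 + 18y4
  subject to:
    y1 + 3y3 + 3y4 >= 4
    y2 + y3 + 4y4 >= 2
    y1, y2, y3, y4 >= 0

Solving the primal: x* = (4.2222, 1.3333).
  primal value c^T x* = 19.5556.
Solving the dual: y* = (0, 0, 1.1111, 0.2222).
  dual value b^T y* = 19.5556.
Strong duality: c^T x* = b^T y*. Confirmed.

19.5556


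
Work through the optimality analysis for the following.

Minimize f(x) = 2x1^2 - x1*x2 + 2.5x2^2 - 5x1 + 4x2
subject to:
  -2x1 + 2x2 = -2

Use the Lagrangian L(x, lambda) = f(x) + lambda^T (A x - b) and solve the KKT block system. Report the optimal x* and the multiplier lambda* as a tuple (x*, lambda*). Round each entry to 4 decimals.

Form the Lagrangian:
  L(x, lambda) = (1/2) x^T Q x + c^T x + lambda^T (A x - b)
Stationarity (grad_x L = 0): Q x + c + A^T lambda = 0.
Primal feasibility: A x = b.

This gives the KKT block system:
  [ Q   A^T ] [ x     ]   [-c ]
  [ A    0  ] [ lambda ] = [ b ]

Solving the linear system:
  x*      = (0.7143, -0.2857)
  lambda* = (-0.9286)
  f(x*)   = -3.2857

x* = (0.7143, -0.2857), lambda* = (-0.9286)


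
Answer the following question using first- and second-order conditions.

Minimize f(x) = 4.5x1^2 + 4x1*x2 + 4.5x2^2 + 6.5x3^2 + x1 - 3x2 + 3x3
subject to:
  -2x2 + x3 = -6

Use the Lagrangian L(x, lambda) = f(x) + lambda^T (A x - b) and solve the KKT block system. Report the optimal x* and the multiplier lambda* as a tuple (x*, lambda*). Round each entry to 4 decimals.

Form the Lagrangian:
  L(x, lambda) = (1/2) x^T Q x + c^T x + lambda^T (A x - b)
Stationarity (grad_x L = 0): Q x + c + A^T lambda = 0.
Primal feasibility: A x = b.

This gives the KKT block system:
  [ Q   A^T ] [ x     ]   [-c ]
  [ A    0  ] [ lambda ] = [ b ]

Solving the linear system:
  x*      = (-1.2627, 2.591, -0.818)
  lambda* = (7.6341)
  f(x*)   = 17.1576

x* = (-1.2627, 2.591, -0.818), lambda* = (7.6341)


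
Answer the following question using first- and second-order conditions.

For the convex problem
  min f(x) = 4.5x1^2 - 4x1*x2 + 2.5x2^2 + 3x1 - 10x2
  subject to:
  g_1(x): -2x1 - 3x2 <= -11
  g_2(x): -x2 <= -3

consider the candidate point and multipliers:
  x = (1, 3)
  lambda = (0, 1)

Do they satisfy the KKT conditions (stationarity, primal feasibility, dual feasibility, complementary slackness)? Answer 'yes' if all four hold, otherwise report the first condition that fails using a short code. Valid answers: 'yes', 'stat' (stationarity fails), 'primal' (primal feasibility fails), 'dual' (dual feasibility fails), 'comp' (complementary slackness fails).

Gradient of f: grad f(x) = Q x + c = (0, 1)
Constraint values g_i(x) = a_i^T x - b_i:
  g_1((1, 3)) = 0
  g_2((1, 3)) = 0
Stationarity residual: grad f(x) + sum_i lambda_i a_i = (0, 0)
  -> stationarity OK
Primal feasibility (all g_i <= 0): OK
Dual feasibility (all lambda_i >= 0): OK
Complementary slackness (lambda_i * g_i(x) = 0 for all i): OK

Verdict: yes, KKT holds.

yes


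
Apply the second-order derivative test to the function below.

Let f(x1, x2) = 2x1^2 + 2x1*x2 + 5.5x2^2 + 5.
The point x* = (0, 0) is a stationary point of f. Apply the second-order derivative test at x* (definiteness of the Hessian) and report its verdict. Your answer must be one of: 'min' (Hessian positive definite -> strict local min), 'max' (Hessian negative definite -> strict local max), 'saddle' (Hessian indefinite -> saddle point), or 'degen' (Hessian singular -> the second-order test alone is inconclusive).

Compute the Hessian H = grad^2 f:
  H = [[4, 2], [2, 11]]
Verify stationarity: grad f(x*) = H x* + g = (0, 0).
Eigenvalues of H: 3.4689, 11.5311.
Both eigenvalues > 0, so H is positive definite -> x* is a strict local min.

min


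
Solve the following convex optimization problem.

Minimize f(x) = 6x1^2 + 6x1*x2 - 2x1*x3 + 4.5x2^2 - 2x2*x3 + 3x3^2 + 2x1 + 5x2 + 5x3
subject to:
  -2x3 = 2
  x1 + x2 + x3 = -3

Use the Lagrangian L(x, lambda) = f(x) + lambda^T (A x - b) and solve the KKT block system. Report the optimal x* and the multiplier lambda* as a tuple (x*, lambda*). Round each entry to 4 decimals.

Form the Lagrangian:
  L(x, lambda) = (1/2) x^T Q x + c^T x + lambda^T (A x - b)
Stationarity (grad_x L = 0): Q x + c + A^T lambda = 0.
Primal feasibility: A x = b.

This gives the KKT block system:
  [ Q   A^T ] [ x     ]   [-c ]
  [ A    0  ] [ lambda ] = [ b ]

Solving the linear system:
  x*      = (-0.3333, -1.6667, -1)
  lambda* = (6.5, 10)
  f(x*)   = 1.5

x* = (-0.3333, -1.6667, -1), lambda* = (6.5, 10)


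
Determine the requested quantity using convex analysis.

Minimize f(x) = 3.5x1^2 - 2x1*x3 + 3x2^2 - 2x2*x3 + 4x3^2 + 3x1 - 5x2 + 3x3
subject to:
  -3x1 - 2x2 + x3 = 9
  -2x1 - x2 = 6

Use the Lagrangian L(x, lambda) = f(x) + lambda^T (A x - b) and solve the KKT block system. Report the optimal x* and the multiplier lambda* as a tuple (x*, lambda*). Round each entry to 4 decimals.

Form the Lagrangian:
  L(x, lambda) = (1/2) x^T Q x + c^T x + lambda^T (A x - b)
Stationarity (grad_x L = 0): Q x + c + A^T lambda = 0.
Primal feasibility: A x = b.

This gives the KKT block system:
  [ Q   A^T ] [ x     ]   [-c ]
  [ A    0  ] [ lambda ] = [ b ]

Solving the linear system:
  x*      = (-2.5143, -0.9714, -0.4857)
  lambda* = (-6.0857, 2.3143)
  f(x*)   = 18.3714

x* = (-2.5143, -0.9714, -0.4857), lambda* = (-6.0857, 2.3143)


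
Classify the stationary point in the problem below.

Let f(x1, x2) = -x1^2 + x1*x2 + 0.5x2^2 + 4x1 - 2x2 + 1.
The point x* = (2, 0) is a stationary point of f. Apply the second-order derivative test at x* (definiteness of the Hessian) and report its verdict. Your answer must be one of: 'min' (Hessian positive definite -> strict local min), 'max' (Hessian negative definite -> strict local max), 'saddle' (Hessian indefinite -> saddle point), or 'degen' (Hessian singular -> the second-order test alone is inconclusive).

Compute the Hessian H = grad^2 f:
  H = [[-2, 1], [1, 1]]
Verify stationarity: grad f(x*) = H x* + g = (0, 0).
Eigenvalues of H: -2.3028, 1.3028.
Eigenvalues have mixed signs, so H is indefinite -> x* is a saddle point.

saddle


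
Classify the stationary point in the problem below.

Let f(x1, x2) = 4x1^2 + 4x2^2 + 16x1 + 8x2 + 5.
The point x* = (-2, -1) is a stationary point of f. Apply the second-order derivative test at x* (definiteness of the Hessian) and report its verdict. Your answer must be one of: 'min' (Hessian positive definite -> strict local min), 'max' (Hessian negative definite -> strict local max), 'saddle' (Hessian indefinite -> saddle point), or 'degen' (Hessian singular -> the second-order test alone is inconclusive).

Compute the Hessian H = grad^2 f:
  H = [[8, 0], [0, 8]]
Verify stationarity: grad f(x*) = H x* + g = (0, 0).
Eigenvalues of H: 8, 8.
Both eigenvalues > 0, so H is positive definite -> x* is a strict local min.

min


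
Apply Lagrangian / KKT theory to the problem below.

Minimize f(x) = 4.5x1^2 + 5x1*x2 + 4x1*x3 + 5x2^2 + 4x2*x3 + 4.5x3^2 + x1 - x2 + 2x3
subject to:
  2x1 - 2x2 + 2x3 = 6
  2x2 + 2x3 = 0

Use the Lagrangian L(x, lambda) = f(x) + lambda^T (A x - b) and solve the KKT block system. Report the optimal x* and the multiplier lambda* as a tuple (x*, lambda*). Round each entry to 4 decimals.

Form the Lagrangian:
  L(x, lambda) = (1/2) x^T Q x + c^T x + lambda^T (A x - b)
Stationarity (grad_x L = 0): Q x + c + A^T lambda = 0.
Primal feasibility: A x = b.

This gives the KKT block system:
  [ Q   A^T ] [ x     ]   [-c ]
  [ A    0  ] [ lambda ] = [ b ]

Solving the linear system:
  x*      = (0.8039, -1.098, 1.098)
  lambda* = (-3.5686, -1.7843)
  f(x*)   = 12.7549

x* = (0.8039, -1.098, 1.098), lambda* = (-3.5686, -1.7843)


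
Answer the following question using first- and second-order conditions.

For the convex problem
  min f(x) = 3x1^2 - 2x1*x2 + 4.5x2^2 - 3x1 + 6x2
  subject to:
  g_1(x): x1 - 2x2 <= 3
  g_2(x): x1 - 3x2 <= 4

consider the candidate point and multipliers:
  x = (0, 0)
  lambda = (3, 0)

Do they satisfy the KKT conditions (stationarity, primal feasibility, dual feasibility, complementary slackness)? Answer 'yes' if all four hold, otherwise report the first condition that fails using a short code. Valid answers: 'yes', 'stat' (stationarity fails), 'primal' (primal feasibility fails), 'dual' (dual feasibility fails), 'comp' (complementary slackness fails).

Gradient of f: grad f(x) = Q x + c = (-3, 6)
Constraint values g_i(x) = a_i^T x - b_i:
  g_1((0, 0)) = -3
  g_2((0, 0)) = -4
Stationarity residual: grad f(x) + sum_i lambda_i a_i = (0, 0)
  -> stationarity OK
Primal feasibility (all g_i <= 0): OK
Dual feasibility (all lambda_i >= 0): OK
Complementary slackness (lambda_i * g_i(x) = 0 for all i): FAILS

Verdict: the first failing condition is complementary_slackness -> comp.

comp


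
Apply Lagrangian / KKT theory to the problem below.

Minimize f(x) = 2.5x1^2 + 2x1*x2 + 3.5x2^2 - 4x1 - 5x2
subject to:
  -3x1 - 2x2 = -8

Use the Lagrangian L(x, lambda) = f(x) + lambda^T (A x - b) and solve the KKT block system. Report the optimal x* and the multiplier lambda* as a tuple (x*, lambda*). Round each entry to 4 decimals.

Form the Lagrangian:
  L(x, lambda) = (1/2) x^T Q x + c^T x + lambda^T (A x - b)
Stationarity (grad_x L = 0): Q x + c + A^T lambda = 0.
Primal feasibility: A x = b.

This gives the KKT block system:
  [ Q   A^T ] [ x     ]   [-c ]
  [ A    0  ] [ lambda ] = [ b ]

Solving the linear system:
  x*      = (2.0678, 0.8983)
  lambda* = (2.7119)
  f(x*)   = 4.4661

x* = (2.0678, 0.8983), lambda* = (2.7119)


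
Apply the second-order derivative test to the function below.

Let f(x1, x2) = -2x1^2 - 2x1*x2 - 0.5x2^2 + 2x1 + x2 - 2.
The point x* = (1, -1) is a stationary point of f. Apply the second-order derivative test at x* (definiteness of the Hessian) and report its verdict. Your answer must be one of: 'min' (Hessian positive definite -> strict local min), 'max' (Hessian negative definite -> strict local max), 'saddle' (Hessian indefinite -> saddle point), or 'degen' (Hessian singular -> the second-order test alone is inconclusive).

Compute the Hessian H = grad^2 f:
  H = [[-4, -2], [-2, -1]]
Verify stationarity: grad f(x*) = H x* + g = (0, 0).
Eigenvalues of H: -5, 0.
H has a zero eigenvalue (singular; negative semidefinite but not definite), so H is neither positive definite, negative definite, nor indefinite. The second-order test alone is inconclusive -> degen.
(Indeed, f is constant along the null direction of H through x*, so x* is not a strict local extremum.)

degen


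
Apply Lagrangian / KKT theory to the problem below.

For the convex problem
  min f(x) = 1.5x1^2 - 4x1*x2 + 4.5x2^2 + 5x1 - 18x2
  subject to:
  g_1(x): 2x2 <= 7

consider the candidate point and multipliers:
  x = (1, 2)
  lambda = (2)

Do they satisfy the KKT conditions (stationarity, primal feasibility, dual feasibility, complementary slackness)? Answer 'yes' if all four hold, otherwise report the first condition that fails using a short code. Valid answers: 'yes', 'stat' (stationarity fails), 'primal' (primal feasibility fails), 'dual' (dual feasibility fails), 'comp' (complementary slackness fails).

Gradient of f: grad f(x) = Q x + c = (0, -4)
Constraint values g_i(x) = a_i^T x - b_i:
  g_1((1, 2)) = -3
Stationarity residual: grad f(x) + sum_i lambda_i a_i = (0, 0)
  -> stationarity OK
Primal feasibility (all g_i <= 0): OK
Dual feasibility (all lambda_i >= 0): OK
Complementary slackness (lambda_i * g_i(x) = 0 for all i): FAILS

Verdict: the first failing condition is complementary_slackness -> comp.

comp


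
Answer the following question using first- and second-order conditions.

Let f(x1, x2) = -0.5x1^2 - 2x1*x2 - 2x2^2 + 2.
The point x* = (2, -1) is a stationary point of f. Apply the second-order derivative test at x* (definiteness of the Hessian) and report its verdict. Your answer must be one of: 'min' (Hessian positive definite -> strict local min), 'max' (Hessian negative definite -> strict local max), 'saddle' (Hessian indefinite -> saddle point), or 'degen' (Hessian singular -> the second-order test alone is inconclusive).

Compute the Hessian H = grad^2 f:
  H = [[-1, -2], [-2, -4]]
Verify stationarity: grad f(x*) = H x* + g = (0, 0).
Eigenvalues of H: -5, 0.
H has a zero eigenvalue (singular; negative semidefinite but not definite), so H is neither positive definite, negative definite, nor indefinite. The second-order test alone is inconclusive -> degen.
(Indeed, f is constant along the null direction of H through x*, so x* is not a strict local extremum.)

degen


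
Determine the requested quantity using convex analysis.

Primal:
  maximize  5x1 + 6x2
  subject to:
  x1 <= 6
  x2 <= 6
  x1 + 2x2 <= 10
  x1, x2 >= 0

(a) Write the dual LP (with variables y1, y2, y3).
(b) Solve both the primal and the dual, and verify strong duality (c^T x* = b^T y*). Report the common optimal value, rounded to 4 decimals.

The standard primal-dual pair for 'max c^T x s.t. A x <= b, x >= 0' is:
  Dual:  min b^T y  s.t.  A^T y >= c,  y >= 0.

So the dual LP is:
  minimize  6y1 + 6y2 + 10y3
  subject to:
    y1 + y3 >= 5
    y2 + 2y3 >= 6
    y1, y2, y3 >= 0

Solving the primal: x* = (6, 2).
  primal value c^T x* = 42.
Solving the dual: y* = (2, 0, 3).
  dual value b^T y* = 42.
Strong duality: c^T x* = b^T y*. Confirmed.

42


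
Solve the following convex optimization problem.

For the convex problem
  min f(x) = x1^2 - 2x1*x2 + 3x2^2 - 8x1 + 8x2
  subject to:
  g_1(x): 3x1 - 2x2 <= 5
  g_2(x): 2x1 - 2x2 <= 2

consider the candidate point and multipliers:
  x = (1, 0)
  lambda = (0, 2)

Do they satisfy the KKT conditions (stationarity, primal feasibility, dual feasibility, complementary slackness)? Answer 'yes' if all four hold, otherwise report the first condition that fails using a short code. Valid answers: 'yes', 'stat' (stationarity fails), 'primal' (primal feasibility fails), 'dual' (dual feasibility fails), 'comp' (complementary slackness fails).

Gradient of f: grad f(x) = Q x + c = (-6, 6)
Constraint values g_i(x) = a_i^T x - b_i:
  g_1((1, 0)) = -2
  g_2((1, 0)) = 0
Stationarity residual: grad f(x) + sum_i lambda_i a_i = (-2, 2)
  -> stationarity FAILS
Primal feasibility (all g_i <= 0): OK
Dual feasibility (all lambda_i >= 0): OK
Complementary slackness (lambda_i * g_i(x) = 0 for all i): OK

Verdict: the first failing condition is stationarity -> stat.

stat


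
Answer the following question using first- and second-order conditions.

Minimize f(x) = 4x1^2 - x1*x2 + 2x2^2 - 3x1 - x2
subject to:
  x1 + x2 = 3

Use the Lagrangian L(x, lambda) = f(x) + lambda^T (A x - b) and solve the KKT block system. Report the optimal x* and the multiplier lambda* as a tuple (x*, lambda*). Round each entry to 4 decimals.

Form the Lagrangian:
  L(x, lambda) = (1/2) x^T Q x + c^T x + lambda^T (A x - b)
Stationarity (grad_x L = 0): Q x + c + A^T lambda = 0.
Primal feasibility: A x = b.

This gives the KKT block system:
  [ Q   A^T ] [ x     ]   [-c ]
  [ A    0  ] [ lambda ] = [ b ]

Solving the linear system:
  x*      = (1.2143, 1.7857)
  lambda* = (-4.9286)
  f(x*)   = 4.6786

x* = (1.2143, 1.7857), lambda* = (-4.9286)


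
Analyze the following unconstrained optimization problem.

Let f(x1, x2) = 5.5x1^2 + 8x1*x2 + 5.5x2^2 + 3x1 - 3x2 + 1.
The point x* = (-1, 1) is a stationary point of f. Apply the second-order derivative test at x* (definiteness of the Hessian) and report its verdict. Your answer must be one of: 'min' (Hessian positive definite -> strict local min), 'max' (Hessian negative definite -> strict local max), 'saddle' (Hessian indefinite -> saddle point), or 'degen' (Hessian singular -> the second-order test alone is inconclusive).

Compute the Hessian H = grad^2 f:
  H = [[11, 8], [8, 11]]
Verify stationarity: grad f(x*) = H x* + g = (0, 0).
Eigenvalues of H: 3, 19.
Both eigenvalues > 0, so H is positive definite -> x* is a strict local min.

min


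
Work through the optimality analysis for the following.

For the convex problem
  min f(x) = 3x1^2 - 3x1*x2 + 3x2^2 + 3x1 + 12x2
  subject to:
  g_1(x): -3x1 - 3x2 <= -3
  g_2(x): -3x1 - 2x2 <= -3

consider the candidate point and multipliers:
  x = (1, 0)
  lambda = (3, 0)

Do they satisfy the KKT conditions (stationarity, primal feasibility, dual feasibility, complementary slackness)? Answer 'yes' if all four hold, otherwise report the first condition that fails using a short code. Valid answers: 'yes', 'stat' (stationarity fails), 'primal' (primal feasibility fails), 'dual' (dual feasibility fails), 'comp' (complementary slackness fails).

Gradient of f: grad f(x) = Q x + c = (9, 9)
Constraint values g_i(x) = a_i^T x - b_i:
  g_1((1, 0)) = 0
  g_2((1, 0)) = 0
Stationarity residual: grad f(x) + sum_i lambda_i a_i = (0, 0)
  -> stationarity OK
Primal feasibility (all g_i <= 0): OK
Dual feasibility (all lambda_i >= 0): OK
Complementary slackness (lambda_i * g_i(x) = 0 for all i): OK

Verdict: yes, KKT holds.

yes


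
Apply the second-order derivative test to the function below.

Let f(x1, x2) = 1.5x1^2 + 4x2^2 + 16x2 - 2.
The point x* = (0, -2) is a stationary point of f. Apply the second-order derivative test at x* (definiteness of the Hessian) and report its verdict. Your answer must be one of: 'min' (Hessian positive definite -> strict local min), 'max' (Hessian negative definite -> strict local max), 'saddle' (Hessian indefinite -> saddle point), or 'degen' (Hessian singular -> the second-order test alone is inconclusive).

Compute the Hessian H = grad^2 f:
  H = [[3, 0], [0, 8]]
Verify stationarity: grad f(x*) = H x* + g = (0, 0).
Eigenvalues of H: 3, 8.
Both eigenvalues > 0, so H is positive definite -> x* is a strict local min.

min


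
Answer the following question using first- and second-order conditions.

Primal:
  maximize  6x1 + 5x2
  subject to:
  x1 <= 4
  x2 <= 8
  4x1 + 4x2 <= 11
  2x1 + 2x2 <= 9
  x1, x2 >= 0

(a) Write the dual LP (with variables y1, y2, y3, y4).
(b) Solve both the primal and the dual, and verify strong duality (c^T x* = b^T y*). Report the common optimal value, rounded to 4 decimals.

The standard primal-dual pair for 'max c^T x s.t. A x <= b, x >= 0' is:
  Dual:  min b^T y  s.t.  A^T y >= c,  y >= 0.

So the dual LP is:
  minimize  4y1 + 8y2 + 11y3 + 9y4
  subject to:
    y1 + 4y3 + 2y4 >= 6
    y2 + 4y3 + 2y4 >= 5
    y1, y2, y3, y4 >= 0

Solving the primal: x* = (2.75, 0).
  primal value c^T x* = 16.5.
Solving the dual: y* = (0, 0, 1.5, 0).
  dual value b^T y* = 16.5.
Strong duality: c^T x* = b^T y*. Confirmed.

16.5


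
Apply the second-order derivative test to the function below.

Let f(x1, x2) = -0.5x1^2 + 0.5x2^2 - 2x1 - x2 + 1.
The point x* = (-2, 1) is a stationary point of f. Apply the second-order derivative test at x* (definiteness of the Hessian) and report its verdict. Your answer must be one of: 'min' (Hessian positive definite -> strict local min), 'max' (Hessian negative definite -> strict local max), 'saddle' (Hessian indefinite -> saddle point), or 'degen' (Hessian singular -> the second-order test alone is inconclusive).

Compute the Hessian H = grad^2 f:
  H = [[-1, 0], [0, 1]]
Verify stationarity: grad f(x*) = H x* + g = (0, 0).
Eigenvalues of H: -1, 1.
Eigenvalues have mixed signs, so H is indefinite -> x* is a saddle point.

saddle


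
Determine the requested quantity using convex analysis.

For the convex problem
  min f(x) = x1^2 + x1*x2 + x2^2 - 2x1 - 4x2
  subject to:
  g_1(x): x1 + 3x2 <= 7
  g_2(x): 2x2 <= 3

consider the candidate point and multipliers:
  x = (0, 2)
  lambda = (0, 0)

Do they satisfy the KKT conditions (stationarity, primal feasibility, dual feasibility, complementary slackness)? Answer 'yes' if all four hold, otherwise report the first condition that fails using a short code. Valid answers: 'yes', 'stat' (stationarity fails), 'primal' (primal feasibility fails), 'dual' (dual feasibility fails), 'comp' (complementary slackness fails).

Gradient of f: grad f(x) = Q x + c = (0, 0)
Constraint values g_i(x) = a_i^T x - b_i:
  g_1((0, 2)) = -1
  g_2((0, 2)) = 1
Stationarity residual: grad f(x) + sum_i lambda_i a_i = (0, 0)
  -> stationarity OK
Primal feasibility (all g_i <= 0): FAILS
Dual feasibility (all lambda_i >= 0): OK
Complementary slackness (lambda_i * g_i(x) = 0 for all i): OK

Verdict: the first failing condition is primal_feasibility -> primal.

primal


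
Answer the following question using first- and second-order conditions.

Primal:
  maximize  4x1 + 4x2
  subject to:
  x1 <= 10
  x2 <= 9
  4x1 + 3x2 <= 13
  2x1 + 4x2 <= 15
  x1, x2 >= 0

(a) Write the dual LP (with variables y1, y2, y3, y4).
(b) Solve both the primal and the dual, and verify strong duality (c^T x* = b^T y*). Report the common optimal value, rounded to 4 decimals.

The standard primal-dual pair for 'max c^T x s.t. A x <= b, x >= 0' is:
  Dual:  min b^T y  s.t.  A^T y >= c,  y >= 0.

So the dual LP is:
  minimize  10y1 + 9y2 + 13y3 + 15y4
  subject to:
    y1 + 4y3 + 2y4 >= 4
    y2 + 3y3 + 4y4 >= 4
    y1, y2, y3, y4 >= 0

Solving the primal: x* = (0.7, 3.4).
  primal value c^T x* = 16.4.
Solving the dual: y* = (0, 0, 0.8, 0.4).
  dual value b^T y* = 16.4.
Strong duality: c^T x* = b^T y*. Confirmed.

16.4


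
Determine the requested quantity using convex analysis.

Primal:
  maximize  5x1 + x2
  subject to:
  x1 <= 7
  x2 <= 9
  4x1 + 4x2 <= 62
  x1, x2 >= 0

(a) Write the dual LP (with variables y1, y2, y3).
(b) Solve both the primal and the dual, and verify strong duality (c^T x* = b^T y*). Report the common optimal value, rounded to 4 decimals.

The standard primal-dual pair for 'max c^T x s.t. A x <= b, x >= 0' is:
  Dual:  min b^T y  s.t.  A^T y >= c,  y >= 0.

So the dual LP is:
  minimize  7y1 + 9y2 + 62y3
  subject to:
    y1 + 4y3 >= 5
    y2 + 4y3 >= 1
    y1, y2, y3 >= 0

Solving the primal: x* = (7, 8.5).
  primal value c^T x* = 43.5.
Solving the dual: y* = (4, 0, 0.25).
  dual value b^T y* = 43.5.
Strong duality: c^T x* = b^T y*. Confirmed.

43.5


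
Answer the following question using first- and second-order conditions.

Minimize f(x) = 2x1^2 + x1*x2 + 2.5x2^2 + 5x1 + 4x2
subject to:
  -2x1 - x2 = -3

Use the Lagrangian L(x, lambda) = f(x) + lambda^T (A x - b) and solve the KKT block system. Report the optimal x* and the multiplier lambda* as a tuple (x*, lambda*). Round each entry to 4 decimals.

Form the Lagrangian:
  L(x, lambda) = (1/2) x^T Q x + c^T x + lambda^T (A x - b)
Stationarity (grad_x L = 0): Q x + c + A^T lambda = 0.
Primal feasibility: A x = b.

This gives the KKT block system:
  [ Q   A^T ] [ x     ]   [-c ]
  [ A    0  ] [ lambda ] = [ b ]

Solving the linear system:
  x*      = (1.5, 0)
  lambda* = (5.5)
  f(x*)   = 12

x* = (1.5, 0), lambda* = (5.5)


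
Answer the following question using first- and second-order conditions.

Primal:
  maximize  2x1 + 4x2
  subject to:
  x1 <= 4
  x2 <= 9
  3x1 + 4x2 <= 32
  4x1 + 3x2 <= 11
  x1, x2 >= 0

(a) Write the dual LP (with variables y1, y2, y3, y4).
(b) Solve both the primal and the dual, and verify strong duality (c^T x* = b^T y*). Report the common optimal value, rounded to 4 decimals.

The standard primal-dual pair for 'max c^T x s.t. A x <= b, x >= 0' is:
  Dual:  min b^T y  s.t.  A^T y >= c,  y >= 0.

So the dual LP is:
  minimize  4y1 + 9y2 + 32y3 + 11y4
  subject to:
    y1 + 3y3 + 4y4 >= 2
    y2 + 4y3 + 3y4 >= 4
    y1, y2, y3, y4 >= 0

Solving the primal: x* = (0, 3.6667).
  primal value c^T x* = 14.6667.
Solving the dual: y* = (0, 0, 0, 1.3333).
  dual value b^T y* = 14.6667.
Strong duality: c^T x* = b^T y*. Confirmed.

14.6667


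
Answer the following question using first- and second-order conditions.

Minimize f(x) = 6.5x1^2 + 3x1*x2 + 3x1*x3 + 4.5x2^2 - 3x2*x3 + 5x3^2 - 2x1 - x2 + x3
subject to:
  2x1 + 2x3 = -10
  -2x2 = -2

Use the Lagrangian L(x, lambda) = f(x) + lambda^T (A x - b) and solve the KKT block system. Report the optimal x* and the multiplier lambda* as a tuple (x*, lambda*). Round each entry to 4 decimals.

Form the Lagrangian:
  L(x, lambda) = (1/2) x^T Q x + c^T x + lambda^T (A x - b)
Stationarity (grad_x L = 0): Q x + c + A^T lambda = 0.
Primal feasibility: A x = b.

This gives the KKT block system:
  [ Q   A^T ] [ x     ]   [-c ]
  [ A    0  ] [ lambda ] = [ b ]

Solving the linear system:
  x*      = (-2.2353, 1, -2.7647)
  lambda* = (18.1765, 4.7941)
  f(x*)   = 96.0294

x* = (-2.2353, 1, -2.7647), lambda* = (18.1765, 4.7941)


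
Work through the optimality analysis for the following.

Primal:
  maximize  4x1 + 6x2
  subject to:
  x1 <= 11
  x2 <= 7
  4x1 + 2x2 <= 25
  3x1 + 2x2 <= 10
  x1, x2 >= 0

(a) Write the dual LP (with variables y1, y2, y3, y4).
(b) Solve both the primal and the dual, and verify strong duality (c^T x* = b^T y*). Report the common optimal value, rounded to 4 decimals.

The standard primal-dual pair for 'max c^T x s.t. A x <= b, x >= 0' is:
  Dual:  min b^T y  s.t.  A^T y >= c,  y >= 0.

So the dual LP is:
  minimize  11y1 + 7y2 + 25y3 + 10y4
  subject to:
    y1 + 4y3 + 3y4 >= 4
    y2 + 2y3 + 2y4 >= 6
    y1, y2, y3, y4 >= 0

Solving the primal: x* = (0, 5).
  primal value c^T x* = 30.
Solving the dual: y* = (0, 0, 0, 3).
  dual value b^T y* = 30.
Strong duality: c^T x* = b^T y*. Confirmed.

30


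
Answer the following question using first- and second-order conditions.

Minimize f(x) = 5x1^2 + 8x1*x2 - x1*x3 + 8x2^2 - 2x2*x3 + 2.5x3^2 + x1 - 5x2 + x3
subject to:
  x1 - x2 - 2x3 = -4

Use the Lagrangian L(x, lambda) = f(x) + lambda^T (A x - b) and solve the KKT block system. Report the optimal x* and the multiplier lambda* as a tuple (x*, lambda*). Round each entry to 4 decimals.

Form the Lagrangian:
  L(x, lambda) = (1/2) x^T Q x + c^T x + lambda^T (A x - b)
Stationarity (grad_x L = 0): Q x + c + A^T lambda = 0.
Primal feasibility: A x = b.

This gives the KKT block system:
  [ Q   A^T ] [ x     ]   [-c ]
  [ A    0  ] [ lambda ] = [ b ]

Solving the linear system:
  x*      = (-1.1201, 1.1169, 0.8815)
  lambda* = (2.1469)
  f(x*)   = 1.3823

x* = (-1.1201, 1.1169, 0.8815), lambda* = (2.1469)


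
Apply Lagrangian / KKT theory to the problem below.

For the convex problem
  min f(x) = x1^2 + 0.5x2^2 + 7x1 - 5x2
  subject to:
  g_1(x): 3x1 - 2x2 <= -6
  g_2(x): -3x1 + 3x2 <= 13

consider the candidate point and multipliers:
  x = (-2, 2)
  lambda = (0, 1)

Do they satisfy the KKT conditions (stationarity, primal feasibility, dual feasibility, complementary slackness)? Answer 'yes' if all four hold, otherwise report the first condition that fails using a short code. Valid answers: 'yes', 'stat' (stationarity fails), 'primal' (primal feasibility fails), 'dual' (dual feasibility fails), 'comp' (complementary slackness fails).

Gradient of f: grad f(x) = Q x + c = (3, -3)
Constraint values g_i(x) = a_i^T x - b_i:
  g_1((-2, 2)) = -4
  g_2((-2, 2)) = -1
Stationarity residual: grad f(x) + sum_i lambda_i a_i = (0, 0)
  -> stationarity OK
Primal feasibility (all g_i <= 0): OK
Dual feasibility (all lambda_i >= 0): OK
Complementary slackness (lambda_i * g_i(x) = 0 for all i): FAILS

Verdict: the first failing condition is complementary_slackness -> comp.

comp


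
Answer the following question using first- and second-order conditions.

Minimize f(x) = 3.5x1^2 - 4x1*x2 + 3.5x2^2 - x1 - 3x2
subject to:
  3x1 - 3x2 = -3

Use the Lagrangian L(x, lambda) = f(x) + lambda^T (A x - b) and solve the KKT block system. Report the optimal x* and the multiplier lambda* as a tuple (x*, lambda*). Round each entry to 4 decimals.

Form the Lagrangian:
  L(x, lambda) = (1/2) x^T Q x + c^T x + lambda^T (A x - b)
Stationarity (grad_x L = 0): Q x + c + A^T lambda = 0.
Primal feasibility: A x = b.

This gives the KKT block system:
  [ Q   A^T ] [ x     ]   [-c ]
  [ A    0  ] [ lambda ] = [ b ]

Solving the linear system:
  x*      = (0.1667, 1.1667)
  lambda* = (1.5)
  f(x*)   = 0.4167

x* = (0.1667, 1.1667), lambda* = (1.5)


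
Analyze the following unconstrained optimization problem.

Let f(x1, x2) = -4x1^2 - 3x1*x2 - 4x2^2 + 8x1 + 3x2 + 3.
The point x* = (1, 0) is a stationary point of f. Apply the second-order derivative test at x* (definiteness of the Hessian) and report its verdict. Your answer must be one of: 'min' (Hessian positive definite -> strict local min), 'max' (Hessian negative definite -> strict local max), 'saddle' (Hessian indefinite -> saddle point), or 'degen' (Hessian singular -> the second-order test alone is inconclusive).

Compute the Hessian H = grad^2 f:
  H = [[-8, -3], [-3, -8]]
Verify stationarity: grad f(x*) = H x* + g = (0, 0).
Eigenvalues of H: -11, -5.
Both eigenvalues < 0, so H is negative definite -> x* is a strict local max.

max


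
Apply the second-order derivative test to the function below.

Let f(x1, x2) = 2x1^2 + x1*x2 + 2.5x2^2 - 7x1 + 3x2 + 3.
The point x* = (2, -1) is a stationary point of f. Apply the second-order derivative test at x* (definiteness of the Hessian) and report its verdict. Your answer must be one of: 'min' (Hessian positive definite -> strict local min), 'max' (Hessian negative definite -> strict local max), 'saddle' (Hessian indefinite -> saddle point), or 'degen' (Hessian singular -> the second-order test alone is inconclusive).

Compute the Hessian H = grad^2 f:
  H = [[4, 1], [1, 5]]
Verify stationarity: grad f(x*) = H x* + g = (0, 0).
Eigenvalues of H: 3.382, 5.618.
Both eigenvalues > 0, so H is positive definite -> x* is a strict local min.

min


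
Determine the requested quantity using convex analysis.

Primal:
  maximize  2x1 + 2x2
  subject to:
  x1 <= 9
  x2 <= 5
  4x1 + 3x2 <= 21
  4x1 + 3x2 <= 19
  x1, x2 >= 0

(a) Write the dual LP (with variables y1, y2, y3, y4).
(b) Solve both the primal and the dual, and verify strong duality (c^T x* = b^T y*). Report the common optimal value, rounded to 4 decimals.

The standard primal-dual pair for 'max c^T x s.t. A x <= b, x >= 0' is:
  Dual:  min b^T y  s.t.  A^T y >= c,  y >= 0.

So the dual LP is:
  minimize  9y1 + 5y2 + 21y3 + 19y4
  subject to:
    y1 + 4y3 + 4y4 >= 2
    y2 + 3y3 + 3y4 >= 2
    y1, y2, y3, y4 >= 0

Solving the primal: x* = (1, 5).
  primal value c^T x* = 12.
Solving the dual: y* = (0, 0.5, 0, 0.5).
  dual value b^T y* = 12.
Strong duality: c^T x* = b^T y*. Confirmed.

12


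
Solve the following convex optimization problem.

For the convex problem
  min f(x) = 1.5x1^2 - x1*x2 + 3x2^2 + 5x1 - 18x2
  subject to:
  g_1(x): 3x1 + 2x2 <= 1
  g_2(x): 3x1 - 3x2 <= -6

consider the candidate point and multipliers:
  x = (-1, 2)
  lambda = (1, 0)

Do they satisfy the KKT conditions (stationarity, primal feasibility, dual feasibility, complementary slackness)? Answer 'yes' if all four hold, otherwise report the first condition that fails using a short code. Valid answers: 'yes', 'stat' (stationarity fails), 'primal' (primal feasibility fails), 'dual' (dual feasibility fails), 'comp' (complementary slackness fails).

Gradient of f: grad f(x) = Q x + c = (0, -5)
Constraint values g_i(x) = a_i^T x - b_i:
  g_1((-1, 2)) = 0
  g_2((-1, 2)) = -3
Stationarity residual: grad f(x) + sum_i lambda_i a_i = (3, -3)
  -> stationarity FAILS
Primal feasibility (all g_i <= 0): OK
Dual feasibility (all lambda_i >= 0): OK
Complementary slackness (lambda_i * g_i(x) = 0 for all i): OK

Verdict: the first failing condition is stationarity -> stat.

stat


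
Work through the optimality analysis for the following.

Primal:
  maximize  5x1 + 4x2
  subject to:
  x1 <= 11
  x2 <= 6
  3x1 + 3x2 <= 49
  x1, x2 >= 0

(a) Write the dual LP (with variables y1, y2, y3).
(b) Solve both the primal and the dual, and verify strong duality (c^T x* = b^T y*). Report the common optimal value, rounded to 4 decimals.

The standard primal-dual pair for 'max c^T x s.t. A x <= b, x >= 0' is:
  Dual:  min b^T y  s.t.  A^T y >= c,  y >= 0.

So the dual LP is:
  minimize  11y1 + 6y2 + 49y3
  subject to:
    y1 + 3y3 >= 5
    y2 + 3y3 >= 4
    y1, y2, y3 >= 0

Solving the primal: x* = (11, 5.3333).
  primal value c^T x* = 76.3333.
Solving the dual: y* = (1, 0, 1.3333).
  dual value b^T y* = 76.3333.
Strong duality: c^T x* = b^T y*. Confirmed.

76.3333


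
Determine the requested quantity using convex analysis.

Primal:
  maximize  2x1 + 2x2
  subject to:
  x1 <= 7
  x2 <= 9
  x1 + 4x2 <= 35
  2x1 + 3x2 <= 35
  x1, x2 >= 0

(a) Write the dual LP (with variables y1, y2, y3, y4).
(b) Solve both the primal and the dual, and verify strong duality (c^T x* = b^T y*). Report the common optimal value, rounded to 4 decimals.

The standard primal-dual pair for 'max c^T x s.t. A x <= b, x >= 0' is:
  Dual:  min b^T y  s.t.  A^T y >= c,  y >= 0.

So the dual LP is:
  minimize  7y1 + 9y2 + 35y3 + 35y4
  subject to:
    y1 + y3 + 2y4 >= 2
    y2 + 4y3 + 3y4 >= 2
    y1, y2, y3, y4 >= 0

Solving the primal: x* = (7, 7).
  primal value c^T x* = 28.
Solving the dual: y* = (1.5, 0, 0.5, 0).
  dual value b^T y* = 28.
Strong duality: c^T x* = b^T y*. Confirmed.

28


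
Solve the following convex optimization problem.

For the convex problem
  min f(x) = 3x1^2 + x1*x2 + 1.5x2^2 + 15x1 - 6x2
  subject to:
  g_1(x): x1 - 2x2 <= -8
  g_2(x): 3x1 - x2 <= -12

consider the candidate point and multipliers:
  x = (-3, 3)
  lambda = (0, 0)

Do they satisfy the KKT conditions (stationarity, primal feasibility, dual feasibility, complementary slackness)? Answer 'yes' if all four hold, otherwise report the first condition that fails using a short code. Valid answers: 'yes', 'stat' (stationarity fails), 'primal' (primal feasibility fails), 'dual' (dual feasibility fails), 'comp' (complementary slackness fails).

Gradient of f: grad f(x) = Q x + c = (0, 0)
Constraint values g_i(x) = a_i^T x - b_i:
  g_1((-3, 3)) = -1
  g_2((-3, 3)) = 0
Stationarity residual: grad f(x) + sum_i lambda_i a_i = (0, 0)
  -> stationarity OK
Primal feasibility (all g_i <= 0): OK
Dual feasibility (all lambda_i >= 0): OK
Complementary slackness (lambda_i * g_i(x) = 0 for all i): OK

Verdict: yes, KKT holds.

yes


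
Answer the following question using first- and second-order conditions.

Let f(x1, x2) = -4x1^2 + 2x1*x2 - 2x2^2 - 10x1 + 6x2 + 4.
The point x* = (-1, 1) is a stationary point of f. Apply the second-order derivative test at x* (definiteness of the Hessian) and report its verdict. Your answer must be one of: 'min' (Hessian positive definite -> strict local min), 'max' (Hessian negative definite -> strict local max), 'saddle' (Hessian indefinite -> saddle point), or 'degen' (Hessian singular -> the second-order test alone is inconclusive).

Compute the Hessian H = grad^2 f:
  H = [[-8, 2], [2, -4]]
Verify stationarity: grad f(x*) = H x* + g = (0, 0).
Eigenvalues of H: -8.8284, -3.1716.
Both eigenvalues < 0, so H is negative definite -> x* is a strict local max.

max


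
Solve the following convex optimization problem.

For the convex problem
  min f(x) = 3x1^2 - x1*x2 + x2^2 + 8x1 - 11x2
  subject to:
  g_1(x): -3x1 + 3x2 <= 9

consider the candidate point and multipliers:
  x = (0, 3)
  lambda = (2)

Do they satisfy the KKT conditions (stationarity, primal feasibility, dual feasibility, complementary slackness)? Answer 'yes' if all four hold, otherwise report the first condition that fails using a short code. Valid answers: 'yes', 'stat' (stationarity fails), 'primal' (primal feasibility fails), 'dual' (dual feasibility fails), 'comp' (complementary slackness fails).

Gradient of f: grad f(x) = Q x + c = (5, -5)
Constraint values g_i(x) = a_i^T x - b_i:
  g_1((0, 3)) = 0
Stationarity residual: grad f(x) + sum_i lambda_i a_i = (-1, 1)
  -> stationarity FAILS
Primal feasibility (all g_i <= 0): OK
Dual feasibility (all lambda_i >= 0): OK
Complementary slackness (lambda_i * g_i(x) = 0 for all i): OK

Verdict: the first failing condition is stationarity -> stat.

stat
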